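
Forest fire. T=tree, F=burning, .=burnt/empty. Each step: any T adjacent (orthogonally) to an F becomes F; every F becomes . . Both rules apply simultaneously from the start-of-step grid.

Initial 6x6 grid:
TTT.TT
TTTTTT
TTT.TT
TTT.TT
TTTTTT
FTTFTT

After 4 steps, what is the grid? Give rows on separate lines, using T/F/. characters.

Step 1: 5 trees catch fire, 2 burn out
  TTT.TT
  TTTTTT
  TTT.TT
  TTT.TT
  FTTFTT
  .FF.FT
Step 2: 5 trees catch fire, 5 burn out
  TTT.TT
  TTTTTT
  TTT.TT
  FTT.TT
  .FF.FT
  .....F
Step 3: 5 trees catch fire, 5 burn out
  TTT.TT
  TTTTTT
  FTT.TT
  .FF.FT
  .....F
  ......
Step 4: 5 trees catch fire, 5 burn out
  TTT.TT
  FTTTTT
  .FF.FT
  .....F
  ......
  ......

TTT.TT
FTTTTT
.FF.FT
.....F
......
......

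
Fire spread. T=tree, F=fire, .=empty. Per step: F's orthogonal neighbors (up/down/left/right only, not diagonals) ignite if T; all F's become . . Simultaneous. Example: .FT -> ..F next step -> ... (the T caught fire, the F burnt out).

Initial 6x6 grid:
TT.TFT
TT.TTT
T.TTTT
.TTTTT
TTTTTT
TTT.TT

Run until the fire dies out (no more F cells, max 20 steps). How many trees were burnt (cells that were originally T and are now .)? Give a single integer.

Step 1: +3 fires, +1 burnt (F count now 3)
Step 2: +3 fires, +3 burnt (F count now 3)
Step 3: +3 fires, +3 burnt (F count now 3)
Step 4: +4 fires, +3 burnt (F count now 4)
Step 5: +4 fires, +4 burnt (F count now 4)
Step 6: +3 fires, +4 burnt (F count now 3)
Step 7: +2 fires, +3 burnt (F count now 2)
Step 8: +2 fires, +2 burnt (F count now 2)
Step 9: +1 fires, +2 burnt (F count now 1)
Step 10: +0 fires, +1 burnt (F count now 0)
Fire out after step 10
Initially T: 30, now '.': 31
Total burnt (originally-T cells now '.'): 25

Answer: 25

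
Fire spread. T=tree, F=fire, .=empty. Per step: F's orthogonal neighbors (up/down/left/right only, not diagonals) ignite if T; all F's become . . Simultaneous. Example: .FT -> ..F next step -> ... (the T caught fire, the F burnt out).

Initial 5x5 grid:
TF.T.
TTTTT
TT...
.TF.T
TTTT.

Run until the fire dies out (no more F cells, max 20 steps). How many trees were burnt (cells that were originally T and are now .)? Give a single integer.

Answer: 14

Derivation:
Step 1: +4 fires, +2 burnt (F count now 4)
Step 2: +5 fires, +4 burnt (F count now 5)
Step 3: +3 fires, +5 burnt (F count now 3)
Step 4: +2 fires, +3 burnt (F count now 2)
Step 5: +0 fires, +2 burnt (F count now 0)
Fire out after step 5
Initially T: 15, now '.': 24
Total burnt (originally-T cells now '.'): 14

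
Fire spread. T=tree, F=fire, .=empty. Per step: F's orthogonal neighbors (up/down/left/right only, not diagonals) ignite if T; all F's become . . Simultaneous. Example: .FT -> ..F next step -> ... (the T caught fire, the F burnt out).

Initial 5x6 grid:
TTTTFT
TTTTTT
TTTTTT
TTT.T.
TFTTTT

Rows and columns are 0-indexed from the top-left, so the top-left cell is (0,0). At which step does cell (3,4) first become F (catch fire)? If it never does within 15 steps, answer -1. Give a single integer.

Step 1: cell (3,4)='T' (+6 fires, +2 burnt)
Step 2: cell (3,4)='T' (+8 fires, +6 burnt)
Step 3: cell (3,4)='F' (+9 fires, +8 burnt)
  -> target ignites at step 3
Step 4: cell (3,4)='.' (+3 fires, +9 burnt)
Step 5: cell (3,4)='.' (+0 fires, +3 burnt)
  fire out at step 5

3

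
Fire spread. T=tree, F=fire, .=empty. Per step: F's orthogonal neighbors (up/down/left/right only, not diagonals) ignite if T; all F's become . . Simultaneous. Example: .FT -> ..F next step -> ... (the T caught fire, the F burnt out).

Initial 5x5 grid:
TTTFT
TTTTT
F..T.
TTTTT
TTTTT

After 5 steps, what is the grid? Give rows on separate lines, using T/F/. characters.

Step 1: 5 trees catch fire, 2 burn out
  TTF.F
  FTTFT
  ...T.
  FTTTT
  TTTTT
Step 2: 8 trees catch fire, 5 burn out
  FF...
  .FF.F
  ...F.
  .FTTT
  FTTTT
Step 3: 3 trees catch fire, 8 burn out
  .....
  .....
  .....
  ..FFT
  .FTTT
Step 4: 3 trees catch fire, 3 burn out
  .....
  .....
  .....
  ....F
  ..FFT
Step 5: 1 trees catch fire, 3 burn out
  .....
  .....
  .....
  .....
  ....F

.....
.....
.....
.....
....F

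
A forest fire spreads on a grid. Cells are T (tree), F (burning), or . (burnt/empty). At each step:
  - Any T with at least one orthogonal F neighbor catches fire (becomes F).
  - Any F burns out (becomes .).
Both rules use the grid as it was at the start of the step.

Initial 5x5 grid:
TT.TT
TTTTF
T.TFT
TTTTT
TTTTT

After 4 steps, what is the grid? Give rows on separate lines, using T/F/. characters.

Step 1: 5 trees catch fire, 2 burn out
  TT.TF
  TTTF.
  T.F.F
  TTTFT
  TTTTT
Step 2: 5 trees catch fire, 5 burn out
  TT.F.
  TTF..
  T....
  TTF.F
  TTTFT
Step 3: 4 trees catch fire, 5 burn out
  TT...
  TF...
  T....
  TF...
  TTF.F
Step 4: 4 trees catch fire, 4 burn out
  TF...
  F....
  T....
  F....
  TF...

TF...
F....
T....
F....
TF...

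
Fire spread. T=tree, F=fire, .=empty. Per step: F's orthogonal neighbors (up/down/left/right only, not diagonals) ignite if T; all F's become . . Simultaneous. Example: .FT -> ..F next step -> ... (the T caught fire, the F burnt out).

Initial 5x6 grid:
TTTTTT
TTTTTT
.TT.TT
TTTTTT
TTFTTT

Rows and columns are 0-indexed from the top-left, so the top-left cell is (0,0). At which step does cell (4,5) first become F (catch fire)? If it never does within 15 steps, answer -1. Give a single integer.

Step 1: cell (4,5)='T' (+3 fires, +1 burnt)
Step 2: cell (4,5)='T' (+5 fires, +3 burnt)
Step 3: cell (4,5)='F' (+5 fires, +5 burnt)
  -> target ignites at step 3
Step 4: cell (4,5)='.' (+5 fires, +5 burnt)
Step 5: cell (4,5)='.' (+5 fires, +5 burnt)
Step 6: cell (4,5)='.' (+3 fires, +5 burnt)
Step 7: cell (4,5)='.' (+1 fires, +3 burnt)
Step 8: cell (4,5)='.' (+0 fires, +1 burnt)
  fire out at step 8

3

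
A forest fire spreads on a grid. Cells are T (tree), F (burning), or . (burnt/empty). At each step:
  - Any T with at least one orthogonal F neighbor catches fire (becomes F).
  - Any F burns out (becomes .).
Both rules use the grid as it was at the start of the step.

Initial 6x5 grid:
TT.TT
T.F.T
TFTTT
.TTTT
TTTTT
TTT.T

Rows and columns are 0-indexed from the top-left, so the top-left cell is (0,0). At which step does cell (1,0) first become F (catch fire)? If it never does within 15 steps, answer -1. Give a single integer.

Step 1: cell (1,0)='T' (+3 fires, +2 burnt)
Step 2: cell (1,0)='F' (+4 fires, +3 burnt)
  -> target ignites at step 2
Step 3: cell (1,0)='.' (+6 fires, +4 burnt)
Step 4: cell (1,0)='.' (+6 fires, +6 burnt)
Step 5: cell (1,0)='.' (+2 fires, +6 burnt)
Step 6: cell (1,0)='.' (+2 fires, +2 burnt)
Step 7: cell (1,0)='.' (+0 fires, +2 burnt)
  fire out at step 7

2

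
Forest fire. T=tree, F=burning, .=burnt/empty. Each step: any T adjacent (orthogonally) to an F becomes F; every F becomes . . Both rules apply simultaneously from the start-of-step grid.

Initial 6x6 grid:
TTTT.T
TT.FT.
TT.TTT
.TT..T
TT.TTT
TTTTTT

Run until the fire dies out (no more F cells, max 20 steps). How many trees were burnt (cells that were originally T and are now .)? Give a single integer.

Answer: 26

Derivation:
Step 1: +3 fires, +1 burnt (F count now 3)
Step 2: +2 fires, +3 burnt (F count now 2)
Step 3: +2 fires, +2 burnt (F count now 2)
Step 4: +3 fires, +2 burnt (F count now 3)
Step 5: +3 fires, +3 burnt (F count now 3)
Step 6: +4 fires, +3 burnt (F count now 4)
Step 7: +4 fires, +4 burnt (F count now 4)
Step 8: +3 fires, +4 burnt (F count now 3)
Step 9: +2 fires, +3 burnt (F count now 2)
Step 10: +0 fires, +2 burnt (F count now 0)
Fire out after step 10
Initially T: 27, now '.': 35
Total burnt (originally-T cells now '.'): 26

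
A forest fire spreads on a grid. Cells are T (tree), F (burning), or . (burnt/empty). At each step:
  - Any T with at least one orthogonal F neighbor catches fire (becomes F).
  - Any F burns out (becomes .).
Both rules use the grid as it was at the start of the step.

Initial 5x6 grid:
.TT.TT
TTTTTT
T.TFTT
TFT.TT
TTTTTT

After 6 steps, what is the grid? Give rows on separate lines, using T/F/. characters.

Step 1: 6 trees catch fire, 2 burn out
  .TT.TT
  TTTFTT
  T.F.FT
  F.F.TT
  TFTTTT
Step 2: 7 trees catch fire, 6 burn out
  .TT.TT
  TTF.FT
  F....F
  ....FT
  F.FTTT
Step 3: 8 trees catch fire, 7 burn out
  .TF.FT
  FF...F
  ......
  .....F
  ...FFT
Step 4: 3 trees catch fire, 8 burn out
  .F...F
  ......
  ......
  ......
  .....F
Step 5: 0 trees catch fire, 3 burn out
  ......
  ......
  ......
  ......
  ......
Step 6: 0 trees catch fire, 0 burn out
  ......
  ......
  ......
  ......
  ......

......
......
......
......
......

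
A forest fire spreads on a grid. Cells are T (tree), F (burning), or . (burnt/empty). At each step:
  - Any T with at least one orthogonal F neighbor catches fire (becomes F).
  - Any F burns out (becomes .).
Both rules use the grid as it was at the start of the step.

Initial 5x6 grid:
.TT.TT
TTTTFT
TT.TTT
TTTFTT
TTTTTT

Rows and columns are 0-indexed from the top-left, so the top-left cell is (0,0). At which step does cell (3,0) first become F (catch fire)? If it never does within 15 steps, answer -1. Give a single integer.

Step 1: cell (3,0)='T' (+8 fires, +2 burnt)
Step 2: cell (3,0)='T' (+7 fires, +8 burnt)
Step 3: cell (3,0)='F' (+6 fires, +7 burnt)
  -> target ignites at step 3
Step 4: cell (3,0)='.' (+4 fires, +6 burnt)
Step 5: cell (3,0)='.' (+0 fires, +4 burnt)
  fire out at step 5

3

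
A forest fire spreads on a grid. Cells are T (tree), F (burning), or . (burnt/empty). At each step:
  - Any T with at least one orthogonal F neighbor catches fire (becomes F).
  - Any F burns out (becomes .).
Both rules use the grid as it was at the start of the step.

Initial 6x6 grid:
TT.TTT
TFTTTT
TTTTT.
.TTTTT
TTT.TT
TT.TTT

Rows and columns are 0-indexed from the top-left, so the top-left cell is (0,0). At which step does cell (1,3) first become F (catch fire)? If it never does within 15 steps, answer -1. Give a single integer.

Step 1: cell (1,3)='T' (+4 fires, +1 burnt)
Step 2: cell (1,3)='F' (+5 fires, +4 burnt)
  -> target ignites at step 2
Step 3: cell (1,3)='.' (+5 fires, +5 burnt)
Step 4: cell (1,3)='.' (+7 fires, +5 burnt)
Step 5: cell (1,3)='.' (+3 fires, +7 burnt)
Step 6: cell (1,3)='.' (+2 fires, +3 burnt)
Step 7: cell (1,3)='.' (+2 fires, +2 burnt)
Step 8: cell (1,3)='.' (+2 fires, +2 burnt)
Step 9: cell (1,3)='.' (+0 fires, +2 burnt)
  fire out at step 9

2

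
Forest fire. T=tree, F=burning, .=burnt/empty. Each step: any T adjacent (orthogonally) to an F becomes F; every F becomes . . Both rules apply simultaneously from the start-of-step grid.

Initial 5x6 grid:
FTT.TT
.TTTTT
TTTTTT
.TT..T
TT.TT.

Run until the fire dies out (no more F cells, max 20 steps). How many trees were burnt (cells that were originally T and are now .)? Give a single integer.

Answer: 20

Derivation:
Step 1: +1 fires, +1 burnt (F count now 1)
Step 2: +2 fires, +1 burnt (F count now 2)
Step 3: +2 fires, +2 burnt (F count now 2)
Step 4: +4 fires, +2 burnt (F count now 4)
Step 5: +4 fires, +4 burnt (F count now 4)
Step 6: +4 fires, +4 burnt (F count now 4)
Step 7: +2 fires, +4 burnt (F count now 2)
Step 8: +1 fires, +2 burnt (F count now 1)
Step 9: +0 fires, +1 burnt (F count now 0)
Fire out after step 9
Initially T: 22, now '.': 28
Total burnt (originally-T cells now '.'): 20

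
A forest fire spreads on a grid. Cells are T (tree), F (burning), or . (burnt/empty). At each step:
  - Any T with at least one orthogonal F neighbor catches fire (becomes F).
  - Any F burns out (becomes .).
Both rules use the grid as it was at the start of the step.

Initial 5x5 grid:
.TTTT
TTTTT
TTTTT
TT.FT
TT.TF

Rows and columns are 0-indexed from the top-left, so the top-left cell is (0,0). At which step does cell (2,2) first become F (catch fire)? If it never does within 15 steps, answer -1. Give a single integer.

Step 1: cell (2,2)='T' (+3 fires, +2 burnt)
Step 2: cell (2,2)='F' (+3 fires, +3 burnt)
  -> target ignites at step 2
Step 3: cell (2,2)='.' (+4 fires, +3 burnt)
Step 4: cell (2,2)='.' (+5 fires, +4 burnt)
Step 5: cell (2,2)='.' (+4 fires, +5 burnt)
Step 6: cell (2,2)='.' (+1 fires, +4 burnt)
Step 7: cell (2,2)='.' (+0 fires, +1 burnt)
  fire out at step 7

2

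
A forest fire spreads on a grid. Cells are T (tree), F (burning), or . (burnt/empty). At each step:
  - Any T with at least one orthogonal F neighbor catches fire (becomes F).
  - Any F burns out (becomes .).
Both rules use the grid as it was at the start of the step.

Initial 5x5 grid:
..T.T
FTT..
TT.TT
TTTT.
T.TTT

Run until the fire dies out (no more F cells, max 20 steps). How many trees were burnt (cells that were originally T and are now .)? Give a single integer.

Step 1: +2 fires, +1 burnt (F count now 2)
Step 2: +3 fires, +2 burnt (F count now 3)
Step 3: +3 fires, +3 burnt (F count now 3)
Step 4: +1 fires, +3 burnt (F count now 1)
Step 5: +2 fires, +1 burnt (F count now 2)
Step 6: +2 fires, +2 burnt (F count now 2)
Step 7: +2 fires, +2 burnt (F count now 2)
Step 8: +0 fires, +2 burnt (F count now 0)
Fire out after step 8
Initially T: 16, now '.': 24
Total burnt (originally-T cells now '.'): 15

Answer: 15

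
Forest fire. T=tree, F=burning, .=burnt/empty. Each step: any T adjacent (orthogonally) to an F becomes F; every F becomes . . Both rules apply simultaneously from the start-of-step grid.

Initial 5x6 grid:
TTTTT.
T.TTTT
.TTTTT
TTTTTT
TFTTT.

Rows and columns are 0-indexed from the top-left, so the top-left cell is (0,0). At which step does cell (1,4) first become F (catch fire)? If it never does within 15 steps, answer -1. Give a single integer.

Step 1: cell (1,4)='T' (+3 fires, +1 burnt)
Step 2: cell (1,4)='T' (+4 fires, +3 burnt)
Step 3: cell (1,4)='T' (+3 fires, +4 burnt)
Step 4: cell (1,4)='T' (+3 fires, +3 burnt)
Step 5: cell (1,4)='T' (+4 fires, +3 burnt)
Step 6: cell (1,4)='F' (+4 fires, +4 burnt)
  -> target ignites at step 6
Step 7: cell (1,4)='.' (+3 fires, +4 burnt)
Step 8: cell (1,4)='.' (+1 fires, +3 burnt)
Step 9: cell (1,4)='.' (+0 fires, +1 burnt)
  fire out at step 9

6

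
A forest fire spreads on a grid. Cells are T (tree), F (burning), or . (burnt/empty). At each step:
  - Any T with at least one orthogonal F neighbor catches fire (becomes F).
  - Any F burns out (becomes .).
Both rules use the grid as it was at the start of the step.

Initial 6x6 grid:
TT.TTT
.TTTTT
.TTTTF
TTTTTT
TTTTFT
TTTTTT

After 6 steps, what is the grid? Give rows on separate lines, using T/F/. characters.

Step 1: 7 trees catch fire, 2 burn out
  TT.TTT
  .TTTTF
  .TTTF.
  TTTTFF
  TTTF.F
  TTTTFT
Step 2: 7 trees catch fire, 7 burn out
  TT.TTF
  .TTTF.
  .TTF..
  TTTF..
  TTF...
  TTTF.F
Step 3: 6 trees catch fire, 7 burn out
  TT.TF.
  .TTF..
  .TF...
  TTF...
  TF....
  TTF...
Step 4: 6 trees catch fire, 6 burn out
  TT.F..
  .TF...
  .F....
  TF....
  F.....
  TF....
Step 5: 3 trees catch fire, 6 burn out
  TT....
  .F....
  ......
  F.....
  ......
  F.....
Step 6: 1 trees catch fire, 3 burn out
  TF....
  ......
  ......
  ......
  ......
  ......

TF....
......
......
......
......
......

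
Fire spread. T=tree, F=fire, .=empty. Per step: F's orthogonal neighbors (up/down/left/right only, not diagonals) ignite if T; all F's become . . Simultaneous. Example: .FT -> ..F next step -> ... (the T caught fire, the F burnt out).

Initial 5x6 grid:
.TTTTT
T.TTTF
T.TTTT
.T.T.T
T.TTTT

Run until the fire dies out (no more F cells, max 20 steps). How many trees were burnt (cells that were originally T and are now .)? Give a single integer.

Step 1: +3 fires, +1 burnt (F count now 3)
Step 2: +4 fires, +3 burnt (F count now 4)
Step 3: +4 fires, +4 burnt (F count now 4)
Step 4: +4 fires, +4 burnt (F count now 4)
Step 5: +2 fires, +4 burnt (F count now 2)
Step 6: +1 fires, +2 burnt (F count now 1)
Step 7: +0 fires, +1 burnt (F count now 0)
Fire out after step 7
Initially T: 22, now '.': 26
Total burnt (originally-T cells now '.'): 18

Answer: 18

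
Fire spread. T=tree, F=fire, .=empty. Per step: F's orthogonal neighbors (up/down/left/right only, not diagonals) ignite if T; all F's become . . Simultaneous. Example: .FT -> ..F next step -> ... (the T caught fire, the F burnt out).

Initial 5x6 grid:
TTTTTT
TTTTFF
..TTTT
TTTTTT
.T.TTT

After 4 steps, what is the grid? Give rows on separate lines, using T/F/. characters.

Step 1: 5 trees catch fire, 2 burn out
  TTTTFF
  TTTF..
  ..TTFF
  TTTTTT
  .T.TTT
Step 2: 5 trees catch fire, 5 burn out
  TTTF..
  TTF...
  ..TF..
  TTTTFF
  .T.TTT
Step 3: 6 trees catch fire, 5 burn out
  TTF...
  TF....
  ..F...
  TTTF..
  .T.TFF
Step 4: 4 trees catch fire, 6 burn out
  TF....
  F.....
  ......
  TTF...
  .T.F..

TF....
F.....
......
TTF...
.T.F..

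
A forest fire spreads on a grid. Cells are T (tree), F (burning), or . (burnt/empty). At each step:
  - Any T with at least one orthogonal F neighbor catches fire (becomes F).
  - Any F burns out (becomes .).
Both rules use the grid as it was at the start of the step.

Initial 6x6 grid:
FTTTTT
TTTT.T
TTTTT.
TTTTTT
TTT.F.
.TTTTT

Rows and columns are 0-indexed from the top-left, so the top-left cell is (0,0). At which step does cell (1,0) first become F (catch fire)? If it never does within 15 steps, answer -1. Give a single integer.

Step 1: cell (1,0)='F' (+4 fires, +2 burnt)
  -> target ignites at step 1
Step 2: cell (1,0)='.' (+8 fires, +4 burnt)
Step 3: cell (1,0)='.' (+7 fires, +8 burnt)
Step 4: cell (1,0)='.' (+7 fires, +7 burnt)
Step 5: cell (1,0)='.' (+2 fires, +7 burnt)
Step 6: cell (1,0)='.' (+1 fires, +2 burnt)
Step 7: cell (1,0)='.' (+0 fires, +1 burnt)
  fire out at step 7

1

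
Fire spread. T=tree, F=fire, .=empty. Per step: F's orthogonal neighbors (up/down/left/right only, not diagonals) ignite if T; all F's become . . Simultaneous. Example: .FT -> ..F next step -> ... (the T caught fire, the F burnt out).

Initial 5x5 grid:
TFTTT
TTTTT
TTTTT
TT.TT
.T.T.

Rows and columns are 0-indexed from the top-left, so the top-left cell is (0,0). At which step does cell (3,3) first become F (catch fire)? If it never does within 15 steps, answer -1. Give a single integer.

Step 1: cell (3,3)='T' (+3 fires, +1 burnt)
Step 2: cell (3,3)='T' (+4 fires, +3 burnt)
Step 3: cell (3,3)='T' (+5 fires, +4 burnt)
Step 4: cell (3,3)='T' (+4 fires, +5 burnt)
Step 5: cell (3,3)='F' (+2 fires, +4 burnt)
  -> target ignites at step 5
Step 6: cell (3,3)='.' (+2 fires, +2 burnt)
Step 7: cell (3,3)='.' (+0 fires, +2 burnt)
  fire out at step 7

5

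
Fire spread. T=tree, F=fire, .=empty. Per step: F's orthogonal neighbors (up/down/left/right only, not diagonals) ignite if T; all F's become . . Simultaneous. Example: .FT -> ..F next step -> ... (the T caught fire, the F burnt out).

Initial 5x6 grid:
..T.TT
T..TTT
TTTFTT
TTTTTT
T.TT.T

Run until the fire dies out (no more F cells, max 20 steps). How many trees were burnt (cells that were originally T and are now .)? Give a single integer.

Answer: 21

Derivation:
Step 1: +4 fires, +1 burnt (F count now 4)
Step 2: +6 fires, +4 burnt (F count now 6)
Step 3: +6 fires, +6 burnt (F count now 6)
Step 4: +4 fires, +6 burnt (F count now 4)
Step 5: +1 fires, +4 burnt (F count now 1)
Step 6: +0 fires, +1 burnt (F count now 0)
Fire out after step 6
Initially T: 22, now '.': 29
Total burnt (originally-T cells now '.'): 21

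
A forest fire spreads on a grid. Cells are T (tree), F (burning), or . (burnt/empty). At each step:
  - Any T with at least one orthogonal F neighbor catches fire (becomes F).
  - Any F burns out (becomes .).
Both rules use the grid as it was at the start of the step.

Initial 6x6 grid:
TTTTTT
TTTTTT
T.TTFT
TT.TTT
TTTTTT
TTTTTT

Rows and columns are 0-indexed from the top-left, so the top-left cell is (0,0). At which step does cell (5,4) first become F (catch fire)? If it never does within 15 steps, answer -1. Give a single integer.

Step 1: cell (5,4)='T' (+4 fires, +1 burnt)
Step 2: cell (5,4)='T' (+7 fires, +4 burnt)
Step 3: cell (5,4)='F' (+6 fires, +7 burnt)
  -> target ignites at step 3
Step 4: cell (5,4)='.' (+5 fires, +6 burnt)
Step 5: cell (5,4)='.' (+4 fires, +5 burnt)
Step 6: cell (5,4)='.' (+5 fires, +4 burnt)
Step 7: cell (5,4)='.' (+2 fires, +5 burnt)
Step 8: cell (5,4)='.' (+0 fires, +2 burnt)
  fire out at step 8

3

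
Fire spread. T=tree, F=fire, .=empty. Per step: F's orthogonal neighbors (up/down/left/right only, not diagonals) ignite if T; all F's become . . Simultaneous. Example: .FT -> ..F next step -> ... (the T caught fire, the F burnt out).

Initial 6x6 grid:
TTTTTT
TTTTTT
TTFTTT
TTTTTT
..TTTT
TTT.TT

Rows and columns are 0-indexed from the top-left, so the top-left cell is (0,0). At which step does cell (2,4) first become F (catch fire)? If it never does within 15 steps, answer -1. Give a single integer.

Step 1: cell (2,4)='T' (+4 fires, +1 burnt)
Step 2: cell (2,4)='F' (+8 fires, +4 burnt)
  -> target ignites at step 2
Step 3: cell (2,4)='.' (+9 fires, +8 burnt)
Step 4: cell (2,4)='.' (+6 fires, +9 burnt)
Step 5: cell (2,4)='.' (+4 fires, +6 burnt)
Step 6: cell (2,4)='.' (+1 fires, +4 burnt)
Step 7: cell (2,4)='.' (+0 fires, +1 burnt)
  fire out at step 7

2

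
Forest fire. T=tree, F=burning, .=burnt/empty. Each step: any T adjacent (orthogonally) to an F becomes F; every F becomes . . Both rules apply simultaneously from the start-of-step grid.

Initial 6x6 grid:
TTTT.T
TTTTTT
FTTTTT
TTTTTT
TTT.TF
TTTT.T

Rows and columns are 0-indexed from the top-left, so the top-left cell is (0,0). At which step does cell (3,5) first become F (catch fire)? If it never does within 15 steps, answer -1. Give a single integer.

Step 1: cell (3,5)='F' (+6 fires, +2 burnt)
  -> target ignites at step 1
Step 2: cell (3,5)='.' (+7 fires, +6 burnt)
Step 3: cell (3,5)='.' (+9 fires, +7 burnt)
Step 4: cell (3,5)='.' (+6 fires, +9 burnt)
Step 5: cell (3,5)='.' (+2 fires, +6 burnt)
Step 6: cell (3,5)='.' (+1 fires, +2 burnt)
Step 7: cell (3,5)='.' (+0 fires, +1 burnt)
  fire out at step 7

1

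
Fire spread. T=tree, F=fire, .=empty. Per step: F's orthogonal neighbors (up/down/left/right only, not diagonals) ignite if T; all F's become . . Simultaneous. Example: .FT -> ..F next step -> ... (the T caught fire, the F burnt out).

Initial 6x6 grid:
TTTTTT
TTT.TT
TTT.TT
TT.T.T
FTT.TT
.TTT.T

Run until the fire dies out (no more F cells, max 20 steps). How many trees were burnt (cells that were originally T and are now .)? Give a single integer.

Answer: 27

Derivation:
Step 1: +2 fires, +1 burnt (F count now 2)
Step 2: +4 fires, +2 burnt (F count now 4)
Step 3: +3 fires, +4 burnt (F count now 3)
Step 4: +4 fires, +3 burnt (F count now 4)
Step 5: +2 fires, +4 burnt (F count now 2)
Step 6: +1 fires, +2 burnt (F count now 1)
Step 7: +1 fires, +1 burnt (F count now 1)
Step 8: +1 fires, +1 burnt (F count now 1)
Step 9: +2 fires, +1 burnt (F count now 2)
Step 10: +2 fires, +2 burnt (F count now 2)
Step 11: +1 fires, +2 burnt (F count now 1)
Step 12: +1 fires, +1 burnt (F count now 1)
Step 13: +1 fires, +1 burnt (F count now 1)
Step 14: +2 fires, +1 burnt (F count now 2)
Step 15: +0 fires, +2 burnt (F count now 0)
Fire out after step 15
Initially T: 28, now '.': 35
Total burnt (originally-T cells now '.'): 27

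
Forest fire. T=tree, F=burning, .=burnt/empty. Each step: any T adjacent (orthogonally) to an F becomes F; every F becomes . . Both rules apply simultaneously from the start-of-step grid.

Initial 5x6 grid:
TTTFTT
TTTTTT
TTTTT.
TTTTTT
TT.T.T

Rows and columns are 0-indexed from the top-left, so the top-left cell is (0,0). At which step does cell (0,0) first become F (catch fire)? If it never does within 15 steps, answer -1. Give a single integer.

Step 1: cell (0,0)='T' (+3 fires, +1 burnt)
Step 2: cell (0,0)='T' (+5 fires, +3 burnt)
Step 3: cell (0,0)='F' (+6 fires, +5 burnt)
  -> target ignites at step 3
Step 4: cell (0,0)='.' (+5 fires, +6 burnt)
Step 5: cell (0,0)='.' (+3 fires, +5 burnt)
Step 6: cell (0,0)='.' (+3 fires, +3 burnt)
Step 7: cell (0,0)='.' (+1 fires, +3 burnt)
Step 8: cell (0,0)='.' (+0 fires, +1 burnt)
  fire out at step 8

3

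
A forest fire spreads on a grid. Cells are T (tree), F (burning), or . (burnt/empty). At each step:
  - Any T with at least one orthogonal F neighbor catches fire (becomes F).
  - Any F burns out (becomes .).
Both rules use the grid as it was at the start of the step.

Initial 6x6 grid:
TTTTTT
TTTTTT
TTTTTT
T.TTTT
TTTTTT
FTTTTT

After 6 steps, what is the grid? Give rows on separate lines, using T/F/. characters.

Step 1: 2 trees catch fire, 1 burn out
  TTTTTT
  TTTTTT
  TTTTTT
  T.TTTT
  FTTTTT
  .FTTTT
Step 2: 3 trees catch fire, 2 burn out
  TTTTTT
  TTTTTT
  TTTTTT
  F.TTTT
  .FTTTT
  ..FTTT
Step 3: 3 trees catch fire, 3 burn out
  TTTTTT
  TTTTTT
  FTTTTT
  ..TTTT
  ..FTTT
  ...FTT
Step 4: 5 trees catch fire, 3 burn out
  TTTTTT
  FTTTTT
  .FTTTT
  ..FTTT
  ...FTT
  ....FT
Step 5: 6 trees catch fire, 5 burn out
  FTTTTT
  .FTTTT
  ..FTTT
  ...FTT
  ....FT
  .....F
Step 6: 5 trees catch fire, 6 burn out
  .FTTTT
  ..FTTT
  ...FTT
  ....FT
  .....F
  ......

.FTTTT
..FTTT
...FTT
....FT
.....F
......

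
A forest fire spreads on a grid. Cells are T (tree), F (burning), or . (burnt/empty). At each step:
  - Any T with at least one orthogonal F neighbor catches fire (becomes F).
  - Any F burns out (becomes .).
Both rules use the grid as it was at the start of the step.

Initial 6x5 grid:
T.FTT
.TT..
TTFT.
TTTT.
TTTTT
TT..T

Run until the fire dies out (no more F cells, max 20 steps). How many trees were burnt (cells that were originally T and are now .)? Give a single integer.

Answer: 19

Derivation:
Step 1: +5 fires, +2 burnt (F count now 5)
Step 2: +6 fires, +5 burnt (F count now 6)
Step 3: +3 fires, +6 burnt (F count now 3)
Step 4: +3 fires, +3 burnt (F count now 3)
Step 5: +2 fires, +3 burnt (F count now 2)
Step 6: +0 fires, +2 burnt (F count now 0)
Fire out after step 6
Initially T: 20, now '.': 29
Total burnt (originally-T cells now '.'): 19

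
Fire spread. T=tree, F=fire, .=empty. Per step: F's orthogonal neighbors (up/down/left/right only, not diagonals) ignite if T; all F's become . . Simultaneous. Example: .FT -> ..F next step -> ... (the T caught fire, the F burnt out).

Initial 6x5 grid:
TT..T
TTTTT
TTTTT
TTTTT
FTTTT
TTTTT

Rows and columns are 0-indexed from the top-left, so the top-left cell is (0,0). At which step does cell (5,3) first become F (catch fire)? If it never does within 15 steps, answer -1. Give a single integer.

Step 1: cell (5,3)='T' (+3 fires, +1 burnt)
Step 2: cell (5,3)='T' (+4 fires, +3 burnt)
Step 3: cell (5,3)='T' (+5 fires, +4 burnt)
Step 4: cell (5,3)='F' (+6 fires, +5 burnt)
  -> target ignites at step 4
Step 5: cell (5,3)='.' (+5 fires, +6 burnt)
Step 6: cell (5,3)='.' (+2 fires, +5 burnt)
Step 7: cell (5,3)='.' (+1 fires, +2 burnt)
Step 8: cell (5,3)='.' (+1 fires, +1 burnt)
Step 9: cell (5,3)='.' (+0 fires, +1 burnt)
  fire out at step 9

4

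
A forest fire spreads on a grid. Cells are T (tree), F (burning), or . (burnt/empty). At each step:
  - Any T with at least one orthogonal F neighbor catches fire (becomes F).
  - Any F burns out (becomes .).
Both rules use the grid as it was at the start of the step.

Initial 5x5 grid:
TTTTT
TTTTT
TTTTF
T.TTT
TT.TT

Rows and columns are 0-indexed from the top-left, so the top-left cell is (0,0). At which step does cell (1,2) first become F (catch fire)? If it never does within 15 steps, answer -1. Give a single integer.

Step 1: cell (1,2)='T' (+3 fires, +1 burnt)
Step 2: cell (1,2)='T' (+5 fires, +3 burnt)
Step 3: cell (1,2)='F' (+5 fires, +5 burnt)
  -> target ignites at step 3
Step 4: cell (1,2)='.' (+3 fires, +5 burnt)
Step 5: cell (1,2)='.' (+3 fires, +3 burnt)
Step 6: cell (1,2)='.' (+2 fires, +3 burnt)
Step 7: cell (1,2)='.' (+1 fires, +2 burnt)
Step 8: cell (1,2)='.' (+0 fires, +1 burnt)
  fire out at step 8

3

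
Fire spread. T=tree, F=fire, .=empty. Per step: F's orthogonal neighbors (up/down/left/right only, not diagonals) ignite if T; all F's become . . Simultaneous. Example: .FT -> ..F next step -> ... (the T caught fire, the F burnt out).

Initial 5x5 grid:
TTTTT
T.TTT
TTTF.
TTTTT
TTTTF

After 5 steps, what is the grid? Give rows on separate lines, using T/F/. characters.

Step 1: 5 trees catch fire, 2 burn out
  TTTTT
  T.TFT
  TTF..
  TTTFF
  TTTF.
Step 2: 6 trees catch fire, 5 burn out
  TTTFT
  T.F.F
  TF...
  TTF..
  TTF..
Step 3: 5 trees catch fire, 6 burn out
  TTF.F
  T....
  F....
  TF...
  TF...
Step 4: 4 trees catch fire, 5 burn out
  TF...
  F....
  .....
  F....
  F....
Step 5: 1 trees catch fire, 4 burn out
  F....
  .....
  .....
  .....
  .....

F....
.....
.....
.....
.....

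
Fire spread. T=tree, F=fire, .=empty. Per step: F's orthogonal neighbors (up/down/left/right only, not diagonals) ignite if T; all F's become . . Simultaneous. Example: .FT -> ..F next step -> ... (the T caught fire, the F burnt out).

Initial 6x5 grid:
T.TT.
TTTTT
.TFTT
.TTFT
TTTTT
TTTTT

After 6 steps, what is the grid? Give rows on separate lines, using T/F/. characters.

Step 1: 6 trees catch fire, 2 burn out
  T.TT.
  TTFTT
  .F.FT
  .TF.F
  TTTFT
  TTTTT
Step 2: 8 trees catch fire, 6 burn out
  T.FT.
  TF.FT
  ....F
  .F...
  TTF.F
  TTTFT
Step 3: 6 trees catch fire, 8 burn out
  T..F.
  F...F
  .....
  .....
  TF...
  TTF.F
Step 4: 3 trees catch fire, 6 burn out
  F....
  .....
  .....
  .....
  F....
  TF...
Step 5: 1 trees catch fire, 3 burn out
  .....
  .....
  .....
  .....
  .....
  F....
Step 6: 0 trees catch fire, 1 burn out
  .....
  .....
  .....
  .....
  .....
  .....

.....
.....
.....
.....
.....
.....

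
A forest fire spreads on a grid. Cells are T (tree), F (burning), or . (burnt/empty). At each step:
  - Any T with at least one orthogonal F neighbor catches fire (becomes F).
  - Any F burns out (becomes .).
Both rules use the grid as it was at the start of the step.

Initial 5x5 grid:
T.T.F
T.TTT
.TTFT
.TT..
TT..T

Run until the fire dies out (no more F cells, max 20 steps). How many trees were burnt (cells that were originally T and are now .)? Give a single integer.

Step 1: +4 fires, +2 burnt (F count now 4)
Step 2: +3 fires, +4 burnt (F count now 3)
Step 3: +2 fires, +3 burnt (F count now 2)
Step 4: +1 fires, +2 burnt (F count now 1)
Step 5: +1 fires, +1 burnt (F count now 1)
Step 6: +0 fires, +1 burnt (F count now 0)
Fire out after step 6
Initially T: 14, now '.': 22
Total burnt (originally-T cells now '.'): 11

Answer: 11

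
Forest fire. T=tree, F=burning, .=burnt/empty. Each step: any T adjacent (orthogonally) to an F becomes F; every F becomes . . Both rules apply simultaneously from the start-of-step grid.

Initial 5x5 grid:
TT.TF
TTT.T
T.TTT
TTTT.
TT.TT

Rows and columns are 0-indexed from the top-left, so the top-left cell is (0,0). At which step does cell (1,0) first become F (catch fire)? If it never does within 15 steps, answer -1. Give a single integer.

Step 1: cell (1,0)='T' (+2 fires, +1 burnt)
Step 2: cell (1,0)='T' (+1 fires, +2 burnt)
Step 3: cell (1,0)='T' (+1 fires, +1 burnt)
Step 4: cell (1,0)='T' (+2 fires, +1 burnt)
Step 5: cell (1,0)='T' (+3 fires, +2 burnt)
Step 6: cell (1,0)='T' (+3 fires, +3 burnt)
Step 7: cell (1,0)='F' (+4 fires, +3 burnt)
  -> target ignites at step 7
Step 8: cell (1,0)='.' (+3 fires, +4 burnt)
Step 9: cell (1,0)='.' (+0 fires, +3 burnt)
  fire out at step 9

7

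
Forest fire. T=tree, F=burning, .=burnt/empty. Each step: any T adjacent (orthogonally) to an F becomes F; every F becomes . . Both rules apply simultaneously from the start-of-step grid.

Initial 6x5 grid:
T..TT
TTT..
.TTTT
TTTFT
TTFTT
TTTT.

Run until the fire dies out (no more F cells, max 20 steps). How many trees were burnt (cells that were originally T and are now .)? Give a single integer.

Answer: 20

Derivation:
Step 1: +6 fires, +2 burnt (F count now 6)
Step 2: +7 fires, +6 burnt (F count now 7)
Step 3: +4 fires, +7 burnt (F count now 4)
Step 4: +1 fires, +4 burnt (F count now 1)
Step 5: +1 fires, +1 burnt (F count now 1)
Step 6: +1 fires, +1 burnt (F count now 1)
Step 7: +0 fires, +1 burnt (F count now 0)
Fire out after step 7
Initially T: 22, now '.': 28
Total burnt (originally-T cells now '.'): 20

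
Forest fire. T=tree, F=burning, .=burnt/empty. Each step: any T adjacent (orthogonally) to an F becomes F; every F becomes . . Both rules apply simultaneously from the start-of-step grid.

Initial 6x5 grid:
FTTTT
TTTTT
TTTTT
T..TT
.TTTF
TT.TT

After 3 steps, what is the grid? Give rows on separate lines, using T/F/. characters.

Step 1: 5 trees catch fire, 2 burn out
  .FTTT
  FTTTT
  TTTTT
  T..TF
  .TTF.
  TT.TF
Step 2: 7 trees catch fire, 5 burn out
  ..FTT
  .FTTT
  FTTTF
  T..F.
  .TF..
  TT.F.
Step 3: 7 trees catch fire, 7 burn out
  ...FT
  ..FTF
  .FTF.
  F....
  .F...
  TT...

...FT
..FTF
.FTF.
F....
.F...
TT...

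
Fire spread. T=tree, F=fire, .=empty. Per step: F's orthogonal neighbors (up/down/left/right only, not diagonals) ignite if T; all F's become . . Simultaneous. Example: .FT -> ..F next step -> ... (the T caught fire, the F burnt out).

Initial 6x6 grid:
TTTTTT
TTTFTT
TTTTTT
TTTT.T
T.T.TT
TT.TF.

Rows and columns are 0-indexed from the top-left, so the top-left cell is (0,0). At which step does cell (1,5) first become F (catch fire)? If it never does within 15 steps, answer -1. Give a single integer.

Step 1: cell (1,5)='T' (+6 fires, +2 burnt)
Step 2: cell (1,5)='F' (+8 fires, +6 burnt)
  -> target ignites at step 2
Step 3: cell (1,5)='.' (+7 fires, +8 burnt)
Step 4: cell (1,5)='.' (+4 fires, +7 burnt)
Step 5: cell (1,5)='.' (+1 fires, +4 burnt)
Step 6: cell (1,5)='.' (+1 fires, +1 burnt)
Step 7: cell (1,5)='.' (+1 fires, +1 burnt)
Step 8: cell (1,5)='.' (+1 fires, +1 burnt)
Step 9: cell (1,5)='.' (+0 fires, +1 burnt)
  fire out at step 9

2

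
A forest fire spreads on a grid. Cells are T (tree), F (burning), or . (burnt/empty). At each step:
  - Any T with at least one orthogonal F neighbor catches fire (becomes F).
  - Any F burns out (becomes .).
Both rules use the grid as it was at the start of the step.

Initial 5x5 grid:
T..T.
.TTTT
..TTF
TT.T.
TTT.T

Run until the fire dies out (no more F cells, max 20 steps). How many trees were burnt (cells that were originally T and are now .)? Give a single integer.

Step 1: +2 fires, +1 burnt (F count now 2)
Step 2: +3 fires, +2 burnt (F count now 3)
Step 3: +2 fires, +3 burnt (F count now 2)
Step 4: +1 fires, +2 burnt (F count now 1)
Step 5: +0 fires, +1 burnt (F count now 0)
Fire out after step 5
Initially T: 15, now '.': 18
Total burnt (originally-T cells now '.'): 8

Answer: 8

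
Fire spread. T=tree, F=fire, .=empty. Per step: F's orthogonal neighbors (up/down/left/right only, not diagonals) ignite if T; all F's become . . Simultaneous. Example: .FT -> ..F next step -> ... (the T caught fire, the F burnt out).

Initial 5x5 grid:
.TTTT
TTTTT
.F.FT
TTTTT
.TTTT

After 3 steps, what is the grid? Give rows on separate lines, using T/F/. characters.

Step 1: 5 trees catch fire, 2 burn out
  .TTTT
  TFTFT
  ....F
  TFTFT
  .TTTT
Step 2: 10 trees catch fire, 5 burn out
  .FTFT
  F.F.F
  .....
  F.F.F
  .FTFT
Step 3: 4 trees catch fire, 10 burn out
  ..F.F
  .....
  .....
  .....
  ..F.F

..F.F
.....
.....
.....
..F.F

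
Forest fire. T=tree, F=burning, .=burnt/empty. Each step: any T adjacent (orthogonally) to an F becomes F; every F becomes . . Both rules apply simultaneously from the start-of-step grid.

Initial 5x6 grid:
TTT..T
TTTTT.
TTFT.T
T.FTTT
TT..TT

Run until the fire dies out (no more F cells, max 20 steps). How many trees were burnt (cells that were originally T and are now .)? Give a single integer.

Answer: 20

Derivation:
Step 1: +4 fires, +2 burnt (F count now 4)
Step 2: +5 fires, +4 burnt (F count now 5)
Step 3: +6 fires, +5 burnt (F count now 6)
Step 4: +4 fires, +6 burnt (F count now 4)
Step 5: +1 fires, +4 burnt (F count now 1)
Step 6: +0 fires, +1 burnt (F count now 0)
Fire out after step 6
Initially T: 21, now '.': 29
Total burnt (originally-T cells now '.'): 20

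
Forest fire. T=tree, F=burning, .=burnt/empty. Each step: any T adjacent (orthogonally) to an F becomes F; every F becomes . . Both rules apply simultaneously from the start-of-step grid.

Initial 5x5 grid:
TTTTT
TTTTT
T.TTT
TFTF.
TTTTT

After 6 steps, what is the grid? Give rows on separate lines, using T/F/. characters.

Step 1: 5 trees catch fire, 2 burn out
  TTTTT
  TTTTT
  T.TFT
  F.F..
  TFTFT
Step 2: 7 trees catch fire, 5 burn out
  TTTTT
  TTTFT
  F.F.F
  .....
  F.F.F
Step 3: 4 trees catch fire, 7 burn out
  TTTFT
  FTF.F
  .....
  .....
  .....
Step 4: 4 trees catch fire, 4 burn out
  FTF.F
  .F...
  .....
  .....
  .....
Step 5: 1 trees catch fire, 4 burn out
  .F...
  .....
  .....
  .....
  .....
Step 6: 0 trees catch fire, 1 burn out
  .....
  .....
  .....
  .....
  .....

.....
.....
.....
.....
.....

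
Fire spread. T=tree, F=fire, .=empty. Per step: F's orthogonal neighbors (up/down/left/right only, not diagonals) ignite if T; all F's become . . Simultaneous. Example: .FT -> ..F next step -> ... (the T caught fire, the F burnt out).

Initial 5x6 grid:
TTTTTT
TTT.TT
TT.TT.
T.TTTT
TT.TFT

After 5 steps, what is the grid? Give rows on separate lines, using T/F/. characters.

Step 1: 3 trees catch fire, 1 burn out
  TTTTTT
  TTT.TT
  TT.TT.
  T.TTFT
  TT.F.F
Step 2: 3 trees catch fire, 3 burn out
  TTTTTT
  TTT.TT
  TT.TF.
  T.TF.F
  TT....
Step 3: 3 trees catch fire, 3 burn out
  TTTTTT
  TTT.FT
  TT.F..
  T.F...
  TT....
Step 4: 2 trees catch fire, 3 burn out
  TTTTFT
  TTT..F
  TT....
  T.....
  TT....
Step 5: 2 trees catch fire, 2 burn out
  TTTF.F
  TTT...
  TT....
  T.....
  TT....

TTTF.F
TTT...
TT....
T.....
TT....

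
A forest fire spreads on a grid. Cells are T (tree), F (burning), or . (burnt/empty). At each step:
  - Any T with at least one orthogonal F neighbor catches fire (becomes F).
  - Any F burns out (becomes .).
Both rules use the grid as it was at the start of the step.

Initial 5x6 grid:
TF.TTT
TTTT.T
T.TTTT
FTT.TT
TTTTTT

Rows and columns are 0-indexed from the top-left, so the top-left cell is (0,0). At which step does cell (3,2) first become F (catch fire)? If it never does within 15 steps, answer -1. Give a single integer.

Step 1: cell (3,2)='T' (+5 fires, +2 burnt)
Step 2: cell (3,2)='F' (+4 fires, +5 burnt)
  -> target ignites at step 2
Step 3: cell (3,2)='.' (+3 fires, +4 burnt)
Step 4: cell (3,2)='.' (+3 fires, +3 burnt)
Step 5: cell (3,2)='.' (+3 fires, +3 burnt)
Step 6: cell (3,2)='.' (+4 fires, +3 burnt)
Step 7: cell (3,2)='.' (+2 fires, +4 burnt)
Step 8: cell (3,2)='.' (+0 fires, +2 burnt)
  fire out at step 8

2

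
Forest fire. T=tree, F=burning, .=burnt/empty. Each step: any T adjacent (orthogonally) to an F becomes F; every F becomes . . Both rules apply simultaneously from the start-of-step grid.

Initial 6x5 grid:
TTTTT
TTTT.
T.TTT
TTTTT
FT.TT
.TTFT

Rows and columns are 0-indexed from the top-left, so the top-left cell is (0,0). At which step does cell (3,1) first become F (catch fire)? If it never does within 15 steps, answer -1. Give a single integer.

Step 1: cell (3,1)='T' (+5 fires, +2 burnt)
Step 2: cell (3,1)='F' (+5 fires, +5 burnt)
  -> target ignites at step 2
Step 3: cell (3,1)='.' (+4 fires, +5 burnt)
Step 4: cell (3,1)='.' (+5 fires, +4 burnt)
Step 5: cell (3,1)='.' (+3 fires, +5 burnt)
Step 6: cell (3,1)='.' (+2 fires, +3 burnt)
Step 7: cell (3,1)='.' (+0 fires, +2 burnt)
  fire out at step 7

2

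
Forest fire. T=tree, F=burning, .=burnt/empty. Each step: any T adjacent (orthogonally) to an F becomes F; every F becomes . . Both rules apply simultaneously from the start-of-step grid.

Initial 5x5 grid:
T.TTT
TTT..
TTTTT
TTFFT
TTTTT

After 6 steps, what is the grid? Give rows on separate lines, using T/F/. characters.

Step 1: 6 trees catch fire, 2 burn out
  T.TTT
  TTT..
  TTFFT
  TF..F
  TTFFT
Step 2: 6 trees catch fire, 6 burn out
  T.TTT
  TTF..
  TF..F
  F....
  TF..F
Step 3: 4 trees catch fire, 6 burn out
  T.FTT
  TF...
  F....
  .....
  F....
Step 4: 2 trees catch fire, 4 burn out
  T..FT
  F....
  .....
  .....
  .....
Step 5: 2 trees catch fire, 2 burn out
  F...F
  .....
  .....
  .....
  .....
Step 6: 0 trees catch fire, 2 burn out
  .....
  .....
  .....
  .....
  .....

.....
.....
.....
.....
.....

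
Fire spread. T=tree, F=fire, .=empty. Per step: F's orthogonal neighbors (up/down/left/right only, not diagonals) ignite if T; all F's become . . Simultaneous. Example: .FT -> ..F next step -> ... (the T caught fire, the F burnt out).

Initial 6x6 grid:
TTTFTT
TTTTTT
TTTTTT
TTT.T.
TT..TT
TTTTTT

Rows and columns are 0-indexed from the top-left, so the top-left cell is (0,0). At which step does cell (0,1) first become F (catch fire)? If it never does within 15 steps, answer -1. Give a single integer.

Step 1: cell (0,1)='T' (+3 fires, +1 burnt)
Step 2: cell (0,1)='F' (+5 fires, +3 burnt)
  -> target ignites at step 2
Step 3: cell (0,1)='.' (+5 fires, +5 burnt)
Step 4: cell (0,1)='.' (+5 fires, +5 burnt)
Step 5: cell (0,1)='.' (+3 fires, +5 burnt)
Step 6: cell (0,1)='.' (+4 fires, +3 burnt)
Step 7: cell (0,1)='.' (+4 fires, +4 burnt)
Step 8: cell (0,1)='.' (+2 fires, +4 burnt)
Step 9: cell (0,1)='.' (+0 fires, +2 burnt)
  fire out at step 9

2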